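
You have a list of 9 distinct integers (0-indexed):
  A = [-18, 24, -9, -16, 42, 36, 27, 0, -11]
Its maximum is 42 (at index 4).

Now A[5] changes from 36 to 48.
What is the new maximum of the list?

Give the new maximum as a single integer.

Old max = 42 (at index 4)
Change: A[5] 36 -> 48
Changed element was NOT the old max.
  New max = max(old_max, new_val) = max(42, 48) = 48

Answer: 48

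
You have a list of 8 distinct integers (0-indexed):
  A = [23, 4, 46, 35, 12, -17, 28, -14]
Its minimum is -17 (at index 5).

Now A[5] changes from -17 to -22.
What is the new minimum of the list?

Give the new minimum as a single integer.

Old min = -17 (at index 5)
Change: A[5] -17 -> -22
Changed element WAS the min. Need to check: is -22 still <= all others?
  Min of remaining elements: -14
  New min = min(-22, -14) = -22

Answer: -22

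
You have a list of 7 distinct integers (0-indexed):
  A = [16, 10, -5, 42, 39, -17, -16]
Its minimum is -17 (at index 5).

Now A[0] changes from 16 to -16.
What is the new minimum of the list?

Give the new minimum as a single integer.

Answer: -17

Derivation:
Old min = -17 (at index 5)
Change: A[0] 16 -> -16
Changed element was NOT the old min.
  New min = min(old_min, new_val) = min(-17, -16) = -17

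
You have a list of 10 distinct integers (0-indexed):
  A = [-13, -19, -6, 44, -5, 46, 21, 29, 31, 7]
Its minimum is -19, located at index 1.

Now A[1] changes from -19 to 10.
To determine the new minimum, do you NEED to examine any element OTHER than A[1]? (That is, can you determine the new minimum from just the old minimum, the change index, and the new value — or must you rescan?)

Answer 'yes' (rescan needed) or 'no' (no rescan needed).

Old min = -19 at index 1
Change at index 1: -19 -> 10
Index 1 WAS the min and new value 10 > old min -19. Must rescan other elements to find the new min.
Needs rescan: yes

Answer: yes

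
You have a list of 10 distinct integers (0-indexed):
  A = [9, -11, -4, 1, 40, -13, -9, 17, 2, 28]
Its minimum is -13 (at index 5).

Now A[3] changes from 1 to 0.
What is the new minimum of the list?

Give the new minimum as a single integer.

Old min = -13 (at index 5)
Change: A[3] 1 -> 0
Changed element was NOT the old min.
  New min = min(old_min, new_val) = min(-13, 0) = -13

Answer: -13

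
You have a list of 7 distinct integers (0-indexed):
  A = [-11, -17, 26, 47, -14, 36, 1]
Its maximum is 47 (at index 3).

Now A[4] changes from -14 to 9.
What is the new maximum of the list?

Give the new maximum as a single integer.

Old max = 47 (at index 3)
Change: A[4] -14 -> 9
Changed element was NOT the old max.
  New max = max(old_max, new_val) = max(47, 9) = 47

Answer: 47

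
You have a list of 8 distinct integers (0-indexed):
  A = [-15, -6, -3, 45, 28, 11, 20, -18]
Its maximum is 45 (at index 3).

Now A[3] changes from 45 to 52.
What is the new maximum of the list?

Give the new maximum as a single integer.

Answer: 52

Derivation:
Old max = 45 (at index 3)
Change: A[3] 45 -> 52
Changed element WAS the max -> may need rescan.
  Max of remaining elements: 28
  New max = max(52, 28) = 52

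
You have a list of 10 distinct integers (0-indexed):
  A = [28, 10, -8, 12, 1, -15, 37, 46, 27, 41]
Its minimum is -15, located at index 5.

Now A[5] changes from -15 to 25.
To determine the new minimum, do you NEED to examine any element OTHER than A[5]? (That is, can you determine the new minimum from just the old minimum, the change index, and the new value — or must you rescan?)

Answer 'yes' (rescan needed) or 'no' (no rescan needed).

Answer: yes

Derivation:
Old min = -15 at index 5
Change at index 5: -15 -> 25
Index 5 WAS the min and new value 25 > old min -15. Must rescan other elements to find the new min.
Needs rescan: yes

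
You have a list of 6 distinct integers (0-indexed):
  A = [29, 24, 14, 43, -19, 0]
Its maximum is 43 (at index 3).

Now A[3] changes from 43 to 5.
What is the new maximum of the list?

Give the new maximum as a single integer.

Answer: 29

Derivation:
Old max = 43 (at index 3)
Change: A[3] 43 -> 5
Changed element WAS the max -> may need rescan.
  Max of remaining elements: 29
  New max = max(5, 29) = 29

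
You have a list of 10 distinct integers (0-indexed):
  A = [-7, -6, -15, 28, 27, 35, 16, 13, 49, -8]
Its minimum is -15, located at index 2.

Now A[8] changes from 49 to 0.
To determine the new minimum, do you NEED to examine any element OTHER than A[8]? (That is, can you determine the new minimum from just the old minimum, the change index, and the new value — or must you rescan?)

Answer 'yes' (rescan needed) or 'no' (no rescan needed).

Old min = -15 at index 2
Change at index 8: 49 -> 0
Index 8 was NOT the min. New min = min(-15, 0). No rescan of other elements needed.
Needs rescan: no

Answer: no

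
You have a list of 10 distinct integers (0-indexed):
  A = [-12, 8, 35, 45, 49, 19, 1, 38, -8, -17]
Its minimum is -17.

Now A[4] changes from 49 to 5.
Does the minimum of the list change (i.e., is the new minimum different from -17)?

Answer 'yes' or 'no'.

Old min = -17
Change: A[4] 49 -> 5
Changed element was NOT the min; min changes only if 5 < -17.
New min = -17; changed? no

Answer: no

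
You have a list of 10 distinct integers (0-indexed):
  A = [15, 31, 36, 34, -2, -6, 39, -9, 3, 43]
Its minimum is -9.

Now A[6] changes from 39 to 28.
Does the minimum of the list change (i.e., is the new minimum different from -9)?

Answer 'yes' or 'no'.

Answer: no

Derivation:
Old min = -9
Change: A[6] 39 -> 28
Changed element was NOT the min; min changes only if 28 < -9.
New min = -9; changed? no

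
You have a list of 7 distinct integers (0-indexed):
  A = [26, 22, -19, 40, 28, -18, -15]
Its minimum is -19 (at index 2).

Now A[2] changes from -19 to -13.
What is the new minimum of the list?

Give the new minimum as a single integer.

Old min = -19 (at index 2)
Change: A[2] -19 -> -13
Changed element WAS the min. Need to check: is -13 still <= all others?
  Min of remaining elements: -18
  New min = min(-13, -18) = -18

Answer: -18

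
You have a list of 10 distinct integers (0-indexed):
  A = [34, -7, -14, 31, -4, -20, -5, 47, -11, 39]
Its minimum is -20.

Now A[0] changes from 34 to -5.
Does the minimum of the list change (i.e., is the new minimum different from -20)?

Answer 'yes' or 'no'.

Old min = -20
Change: A[0] 34 -> -5
Changed element was NOT the min; min changes only if -5 < -20.
New min = -20; changed? no

Answer: no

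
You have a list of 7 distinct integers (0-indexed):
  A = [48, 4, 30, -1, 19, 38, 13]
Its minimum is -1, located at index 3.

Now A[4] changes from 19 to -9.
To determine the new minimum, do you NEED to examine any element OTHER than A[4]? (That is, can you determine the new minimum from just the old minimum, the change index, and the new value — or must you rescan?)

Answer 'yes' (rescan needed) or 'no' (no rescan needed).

Answer: no

Derivation:
Old min = -1 at index 3
Change at index 4: 19 -> -9
Index 4 was NOT the min. New min = min(-1, -9). No rescan of other elements needed.
Needs rescan: no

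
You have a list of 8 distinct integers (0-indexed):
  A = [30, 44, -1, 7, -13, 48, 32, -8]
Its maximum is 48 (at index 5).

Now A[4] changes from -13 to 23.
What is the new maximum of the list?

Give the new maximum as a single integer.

Old max = 48 (at index 5)
Change: A[4] -13 -> 23
Changed element was NOT the old max.
  New max = max(old_max, new_val) = max(48, 23) = 48

Answer: 48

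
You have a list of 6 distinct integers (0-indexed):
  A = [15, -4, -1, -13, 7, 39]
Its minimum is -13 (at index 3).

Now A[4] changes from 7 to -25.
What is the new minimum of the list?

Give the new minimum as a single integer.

Old min = -13 (at index 3)
Change: A[4] 7 -> -25
Changed element was NOT the old min.
  New min = min(old_min, new_val) = min(-13, -25) = -25

Answer: -25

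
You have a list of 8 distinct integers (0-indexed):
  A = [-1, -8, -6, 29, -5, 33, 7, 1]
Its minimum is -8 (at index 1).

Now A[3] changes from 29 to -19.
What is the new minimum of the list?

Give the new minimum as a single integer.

Answer: -19

Derivation:
Old min = -8 (at index 1)
Change: A[3] 29 -> -19
Changed element was NOT the old min.
  New min = min(old_min, new_val) = min(-8, -19) = -19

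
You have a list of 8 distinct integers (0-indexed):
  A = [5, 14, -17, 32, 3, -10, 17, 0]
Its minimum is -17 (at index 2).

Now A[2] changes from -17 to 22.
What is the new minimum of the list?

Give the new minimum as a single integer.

Old min = -17 (at index 2)
Change: A[2] -17 -> 22
Changed element WAS the min. Need to check: is 22 still <= all others?
  Min of remaining elements: -10
  New min = min(22, -10) = -10

Answer: -10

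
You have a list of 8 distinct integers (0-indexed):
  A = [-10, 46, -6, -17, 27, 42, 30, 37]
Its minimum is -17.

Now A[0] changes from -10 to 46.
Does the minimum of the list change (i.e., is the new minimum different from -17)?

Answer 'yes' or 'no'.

Old min = -17
Change: A[0] -10 -> 46
Changed element was NOT the min; min changes only if 46 < -17.
New min = -17; changed? no

Answer: no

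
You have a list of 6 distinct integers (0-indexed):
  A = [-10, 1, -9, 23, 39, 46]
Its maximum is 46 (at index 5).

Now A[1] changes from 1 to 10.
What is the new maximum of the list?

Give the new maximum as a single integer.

Old max = 46 (at index 5)
Change: A[1] 1 -> 10
Changed element was NOT the old max.
  New max = max(old_max, new_val) = max(46, 10) = 46

Answer: 46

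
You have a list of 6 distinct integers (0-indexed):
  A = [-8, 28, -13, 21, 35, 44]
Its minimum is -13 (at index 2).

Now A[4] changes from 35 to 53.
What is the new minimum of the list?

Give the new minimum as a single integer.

Old min = -13 (at index 2)
Change: A[4] 35 -> 53
Changed element was NOT the old min.
  New min = min(old_min, new_val) = min(-13, 53) = -13

Answer: -13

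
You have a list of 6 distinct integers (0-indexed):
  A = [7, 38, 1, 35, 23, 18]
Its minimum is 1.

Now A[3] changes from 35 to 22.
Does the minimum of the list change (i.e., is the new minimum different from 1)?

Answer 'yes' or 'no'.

Answer: no

Derivation:
Old min = 1
Change: A[3] 35 -> 22
Changed element was NOT the min; min changes only if 22 < 1.
New min = 1; changed? no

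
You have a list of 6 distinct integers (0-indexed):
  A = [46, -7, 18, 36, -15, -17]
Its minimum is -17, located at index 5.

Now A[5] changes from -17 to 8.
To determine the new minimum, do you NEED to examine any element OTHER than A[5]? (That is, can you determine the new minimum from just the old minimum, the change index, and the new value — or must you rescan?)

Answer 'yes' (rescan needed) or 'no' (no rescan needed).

Answer: yes

Derivation:
Old min = -17 at index 5
Change at index 5: -17 -> 8
Index 5 WAS the min and new value 8 > old min -17. Must rescan other elements to find the new min.
Needs rescan: yes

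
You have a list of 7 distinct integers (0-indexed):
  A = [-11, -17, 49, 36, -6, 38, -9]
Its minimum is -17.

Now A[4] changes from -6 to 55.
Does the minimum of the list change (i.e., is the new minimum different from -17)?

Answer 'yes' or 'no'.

Old min = -17
Change: A[4] -6 -> 55
Changed element was NOT the min; min changes only if 55 < -17.
New min = -17; changed? no

Answer: no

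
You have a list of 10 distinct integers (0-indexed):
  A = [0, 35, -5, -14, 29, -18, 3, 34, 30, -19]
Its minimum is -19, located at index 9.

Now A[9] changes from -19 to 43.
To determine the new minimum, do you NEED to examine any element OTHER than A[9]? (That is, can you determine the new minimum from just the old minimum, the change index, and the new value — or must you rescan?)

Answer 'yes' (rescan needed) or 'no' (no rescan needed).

Answer: yes

Derivation:
Old min = -19 at index 9
Change at index 9: -19 -> 43
Index 9 WAS the min and new value 43 > old min -19. Must rescan other elements to find the new min.
Needs rescan: yes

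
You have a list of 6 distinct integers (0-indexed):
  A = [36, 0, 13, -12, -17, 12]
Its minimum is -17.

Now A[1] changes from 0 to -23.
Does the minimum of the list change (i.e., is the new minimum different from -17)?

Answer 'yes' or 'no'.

Old min = -17
Change: A[1] 0 -> -23
Changed element was NOT the min; min changes only if -23 < -17.
New min = -23; changed? yes

Answer: yes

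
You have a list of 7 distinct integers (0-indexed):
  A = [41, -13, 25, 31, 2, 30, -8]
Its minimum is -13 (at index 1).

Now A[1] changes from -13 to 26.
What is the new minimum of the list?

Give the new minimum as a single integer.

Old min = -13 (at index 1)
Change: A[1] -13 -> 26
Changed element WAS the min. Need to check: is 26 still <= all others?
  Min of remaining elements: -8
  New min = min(26, -8) = -8

Answer: -8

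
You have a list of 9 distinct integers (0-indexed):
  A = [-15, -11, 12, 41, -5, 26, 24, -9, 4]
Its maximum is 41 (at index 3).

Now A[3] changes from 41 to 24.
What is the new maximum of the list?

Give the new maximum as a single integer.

Answer: 26

Derivation:
Old max = 41 (at index 3)
Change: A[3] 41 -> 24
Changed element WAS the max -> may need rescan.
  Max of remaining elements: 26
  New max = max(24, 26) = 26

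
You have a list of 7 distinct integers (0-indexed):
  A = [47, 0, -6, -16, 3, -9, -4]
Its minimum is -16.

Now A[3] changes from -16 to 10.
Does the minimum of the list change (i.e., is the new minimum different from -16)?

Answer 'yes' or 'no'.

Answer: yes

Derivation:
Old min = -16
Change: A[3] -16 -> 10
Changed element was the min; new min must be rechecked.
New min = -9; changed? yes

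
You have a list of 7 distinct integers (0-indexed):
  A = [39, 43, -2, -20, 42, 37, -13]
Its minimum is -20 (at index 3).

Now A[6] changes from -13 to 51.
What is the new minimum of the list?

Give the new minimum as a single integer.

Answer: -20

Derivation:
Old min = -20 (at index 3)
Change: A[6] -13 -> 51
Changed element was NOT the old min.
  New min = min(old_min, new_val) = min(-20, 51) = -20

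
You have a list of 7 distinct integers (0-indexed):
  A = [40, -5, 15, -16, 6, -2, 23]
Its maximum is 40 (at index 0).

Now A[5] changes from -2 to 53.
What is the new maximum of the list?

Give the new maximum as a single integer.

Old max = 40 (at index 0)
Change: A[5] -2 -> 53
Changed element was NOT the old max.
  New max = max(old_max, new_val) = max(40, 53) = 53

Answer: 53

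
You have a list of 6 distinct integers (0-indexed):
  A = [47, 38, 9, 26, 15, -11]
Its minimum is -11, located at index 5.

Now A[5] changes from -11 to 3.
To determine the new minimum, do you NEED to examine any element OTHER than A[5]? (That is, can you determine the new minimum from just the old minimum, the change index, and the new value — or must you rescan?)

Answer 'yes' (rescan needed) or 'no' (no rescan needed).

Old min = -11 at index 5
Change at index 5: -11 -> 3
Index 5 WAS the min and new value 3 > old min -11. Must rescan other elements to find the new min.
Needs rescan: yes

Answer: yes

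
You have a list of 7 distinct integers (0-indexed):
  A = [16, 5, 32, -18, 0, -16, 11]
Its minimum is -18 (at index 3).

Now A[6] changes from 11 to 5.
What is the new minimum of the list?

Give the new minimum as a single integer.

Answer: -18

Derivation:
Old min = -18 (at index 3)
Change: A[6] 11 -> 5
Changed element was NOT the old min.
  New min = min(old_min, new_val) = min(-18, 5) = -18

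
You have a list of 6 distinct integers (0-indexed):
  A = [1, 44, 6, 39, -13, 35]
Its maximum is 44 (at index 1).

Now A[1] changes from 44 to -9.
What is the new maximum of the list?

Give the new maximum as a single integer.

Old max = 44 (at index 1)
Change: A[1] 44 -> -9
Changed element WAS the max -> may need rescan.
  Max of remaining elements: 39
  New max = max(-9, 39) = 39

Answer: 39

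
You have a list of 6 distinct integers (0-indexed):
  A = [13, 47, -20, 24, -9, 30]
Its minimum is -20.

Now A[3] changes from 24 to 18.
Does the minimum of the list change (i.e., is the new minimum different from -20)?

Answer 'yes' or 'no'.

Old min = -20
Change: A[3] 24 -> 18
Changed element was NOT the min; min changes only if 18 < -20.
New min = -20; changed? no

Answer: no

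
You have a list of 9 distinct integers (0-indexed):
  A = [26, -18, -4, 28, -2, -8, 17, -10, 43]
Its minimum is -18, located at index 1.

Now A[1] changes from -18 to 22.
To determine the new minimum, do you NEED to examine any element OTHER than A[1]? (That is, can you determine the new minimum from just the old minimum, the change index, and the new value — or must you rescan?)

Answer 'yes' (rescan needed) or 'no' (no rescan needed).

Old min = -18 at index 1
Change at index 1: -18 -> 22
Index 1 WAS the min and new value 22 > old min -18. Must rescan other elements to find the new min.
Needs rescan: yes

Answer: yes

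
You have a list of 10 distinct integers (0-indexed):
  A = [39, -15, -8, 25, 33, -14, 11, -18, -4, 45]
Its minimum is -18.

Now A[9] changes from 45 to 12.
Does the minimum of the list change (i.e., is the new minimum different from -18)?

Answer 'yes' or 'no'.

Answer: no

Derivation:
Old min = -18
Change: A[9] 45 -> 12
Changed element was NOT the min; min changes only if 12 < -18.
New min = -18; changed? no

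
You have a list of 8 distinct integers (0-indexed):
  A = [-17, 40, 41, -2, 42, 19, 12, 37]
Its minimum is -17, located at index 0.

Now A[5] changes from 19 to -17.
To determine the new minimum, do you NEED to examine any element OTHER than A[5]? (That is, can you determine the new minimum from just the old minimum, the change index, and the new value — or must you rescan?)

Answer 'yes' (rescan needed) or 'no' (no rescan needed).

Old min = -17 at index 0
Change at index 5: 19 -> -17
Index 5 was NOT the min. New min = min(-17, -17). No rescan of other elements needed.
Needs rescan: no

Answer: no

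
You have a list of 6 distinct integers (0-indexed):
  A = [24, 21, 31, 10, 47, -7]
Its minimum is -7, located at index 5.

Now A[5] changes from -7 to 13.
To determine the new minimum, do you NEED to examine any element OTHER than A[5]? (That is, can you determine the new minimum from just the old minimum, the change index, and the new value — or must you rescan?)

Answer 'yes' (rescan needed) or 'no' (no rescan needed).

Answer: yes

Derivation:
Old min = -7 at index 5
Change at index 5: -7 -> 13
Index 5 WAS the min and new value 13 > old min -7. Must rescan other elements to find the new min.
Needs rescan: yes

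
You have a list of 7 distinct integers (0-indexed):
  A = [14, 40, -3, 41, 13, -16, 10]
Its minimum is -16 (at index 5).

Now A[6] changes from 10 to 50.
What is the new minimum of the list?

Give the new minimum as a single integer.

Answer: -16

Derivation:
Old min = -16 (at index 5)
Change: A[6] 10 -> 50
Changed element was NOT the old min.
  New min = min(old_min, new_val) = min(-16, 50) = -16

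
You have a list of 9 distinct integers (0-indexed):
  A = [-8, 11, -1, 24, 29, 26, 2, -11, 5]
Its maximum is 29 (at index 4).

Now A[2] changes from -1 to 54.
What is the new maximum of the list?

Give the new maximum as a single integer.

Old max = 29 (at index 4)
Change: A[2] -1 -> 54
Changed element was NOT the old max.
  New max = max(old_max, new_val) = max(29, 54) = 54

Answer: 54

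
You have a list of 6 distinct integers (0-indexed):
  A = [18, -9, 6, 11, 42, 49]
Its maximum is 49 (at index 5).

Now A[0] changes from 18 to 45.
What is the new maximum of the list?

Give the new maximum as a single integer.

Old max = 49 (at index 5)
Change: A[0] 18 -> 45
Changed element was NOT the old max.
  New max = max(old_max, new_val) = max(49, 45) = 49

Answer: 49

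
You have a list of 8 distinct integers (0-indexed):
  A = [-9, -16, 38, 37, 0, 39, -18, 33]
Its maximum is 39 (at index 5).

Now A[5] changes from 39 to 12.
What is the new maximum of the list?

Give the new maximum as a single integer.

Answer: 38

Derivation:
Old max = 39 (at index 5)
Change: A[5] 39 -> 12
Changed element WAS the max -> may need rescan.
  Max of remaining elements: 38
  New max = max(12, 38) = 38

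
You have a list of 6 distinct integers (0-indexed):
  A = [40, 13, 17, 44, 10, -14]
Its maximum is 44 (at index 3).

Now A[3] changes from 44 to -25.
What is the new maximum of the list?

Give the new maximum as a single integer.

Old max = 44 (at index 3)
Change: A[3] 44 -> -25
Changed element WAS the max -> may need rescan.
  Max of remaining elements: 40
  New max = max(-25, 40) = 40

Answer: 40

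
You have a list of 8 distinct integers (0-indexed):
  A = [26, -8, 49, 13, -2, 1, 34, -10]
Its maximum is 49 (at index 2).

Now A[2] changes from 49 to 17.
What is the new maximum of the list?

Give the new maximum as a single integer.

Old max = 49 (at index 2)
Change: A[2] 49 -> 17
Changed element WAS the max -> may need rescan.
  Max of remaining elements: 34
  New max = max(17, 34) = 34

Answer: 34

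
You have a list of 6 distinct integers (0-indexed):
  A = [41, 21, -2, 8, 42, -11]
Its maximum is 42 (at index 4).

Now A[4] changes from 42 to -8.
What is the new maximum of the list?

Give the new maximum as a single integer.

Old max = 42 (at index 4)
Change: A[4] 42 -> -8
Changed element WAS the max -> may need rescan.
  Max of remaining elements: 41
  New max = max(-8, 41) = 41

Answer: 41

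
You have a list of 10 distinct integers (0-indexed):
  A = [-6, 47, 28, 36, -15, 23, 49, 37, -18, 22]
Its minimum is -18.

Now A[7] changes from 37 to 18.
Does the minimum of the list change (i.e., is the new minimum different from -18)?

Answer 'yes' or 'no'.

Answer: no

Derivation:
Old min = -18
Change: A[7] 37 -> 18
Changed element was NOT the min; min changes only if 18 < -18.
New min = -18; changed? no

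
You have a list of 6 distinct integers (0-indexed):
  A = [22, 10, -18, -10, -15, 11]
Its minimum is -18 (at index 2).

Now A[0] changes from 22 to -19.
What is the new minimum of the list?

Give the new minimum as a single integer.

Old min = -18 (at index 2)
Change: A[0] 22 -> -19
Changed element was NOT the old min.
  New min = min(old_min, new_val) = min(-18, -19) = -19

Answer: -19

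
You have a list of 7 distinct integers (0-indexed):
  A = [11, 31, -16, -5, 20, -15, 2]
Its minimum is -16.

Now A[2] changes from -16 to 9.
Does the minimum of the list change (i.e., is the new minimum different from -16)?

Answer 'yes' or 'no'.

Old min = -16
Change: A[2] -16 -> 9
Changed element was the min; new min must be rechecked.
New min = -15; changed? yes

Answer: yes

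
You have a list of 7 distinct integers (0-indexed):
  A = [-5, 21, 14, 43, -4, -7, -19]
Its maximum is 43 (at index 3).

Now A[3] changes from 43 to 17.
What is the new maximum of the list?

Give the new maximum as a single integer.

Answer: 21

Derivation:
Old max = 43 (at index 3)
Change: A[3] 43 -> 17
Changed element WAS the max -> may need rescan.
  Max of remaining elements: 21
  New max = max(17, 21) = 21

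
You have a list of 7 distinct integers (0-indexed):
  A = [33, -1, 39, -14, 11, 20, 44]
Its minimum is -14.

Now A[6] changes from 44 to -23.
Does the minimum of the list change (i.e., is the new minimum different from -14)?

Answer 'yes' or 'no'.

Old min = -14
Change: A[6] 44 -> -23
Changed element was NOT the min; min changes only if -23 < -14.
New min = -23; changed? yes

Answer: yes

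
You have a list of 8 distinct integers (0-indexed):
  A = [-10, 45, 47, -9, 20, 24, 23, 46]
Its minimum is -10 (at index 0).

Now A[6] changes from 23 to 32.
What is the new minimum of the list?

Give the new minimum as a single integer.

Old min = -10 (at index 0)
Change: A[6] 23 -> 32
Changed element was NOT the old min.
  New min = min(old_min, new_val) = min(-10, 32) = -10

Answer: -10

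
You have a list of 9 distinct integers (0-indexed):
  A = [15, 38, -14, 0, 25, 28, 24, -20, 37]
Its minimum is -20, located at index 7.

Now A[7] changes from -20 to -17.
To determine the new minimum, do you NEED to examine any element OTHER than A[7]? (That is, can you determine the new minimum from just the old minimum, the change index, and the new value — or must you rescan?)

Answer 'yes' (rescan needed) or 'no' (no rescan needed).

Old min = -20 at index 7
Change at index 7: -20 -> -17
Index 7 WAS the min and new value -17 > old min -20. Must rescan other elements to find the new min.
Needs rescan: yes

Answer: yes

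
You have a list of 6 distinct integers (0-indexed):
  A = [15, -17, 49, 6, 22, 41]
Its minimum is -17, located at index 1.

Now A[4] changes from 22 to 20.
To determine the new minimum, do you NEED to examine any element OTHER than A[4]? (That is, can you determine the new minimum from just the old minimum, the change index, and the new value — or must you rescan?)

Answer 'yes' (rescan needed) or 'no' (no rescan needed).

Answer: no

Derivation:
Old min = -17 at index 1
Change at index 4: 22 -> 20
Index 4 was NOT the min. New min = min(-17, 20). No rescan of other elements needed.
Needs rescan: no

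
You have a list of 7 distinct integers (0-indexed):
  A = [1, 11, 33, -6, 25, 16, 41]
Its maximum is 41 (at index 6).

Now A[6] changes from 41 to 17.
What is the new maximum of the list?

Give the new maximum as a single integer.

Old max = 41 (at index 6)
Change: A[6] 41 -> 17
Changed element WAS the max -> may need rescan.
  Max of remaining elements: 33
  New max = max(17, 33) = 33

Answer: 33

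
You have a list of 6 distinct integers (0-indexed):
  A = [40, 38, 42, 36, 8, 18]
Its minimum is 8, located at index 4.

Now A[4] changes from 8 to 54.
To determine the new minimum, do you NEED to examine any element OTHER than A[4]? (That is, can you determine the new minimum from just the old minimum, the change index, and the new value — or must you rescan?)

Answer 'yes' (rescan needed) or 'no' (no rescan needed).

Old min = 8 at index 4
Change at index 4: 8 -> 54
Index 4 WAS the min and new value 54 > old min 8. Must rescan other elements to find the new min.
Needs rescan: yes

Answer: yes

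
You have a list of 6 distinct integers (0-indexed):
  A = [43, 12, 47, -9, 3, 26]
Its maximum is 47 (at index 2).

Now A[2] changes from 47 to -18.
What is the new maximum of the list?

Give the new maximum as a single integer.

Answer: 43

Derivation:
Old max = 47 (at index 2)
Change: A[2] 47 -> -18
Changed element WAS the max -> may need rescan.
  Max of remaining elements: 43
  New max = max(-18, 43) = 43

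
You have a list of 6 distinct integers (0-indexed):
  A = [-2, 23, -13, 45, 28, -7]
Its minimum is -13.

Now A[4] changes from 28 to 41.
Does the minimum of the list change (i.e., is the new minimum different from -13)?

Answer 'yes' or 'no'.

Answer: no

Derivation:
Old min = -13
Change: A[4] 28 -> 41
Changed element was NOT the min; min changes only if 41 < -13.
New min = -13; changed? no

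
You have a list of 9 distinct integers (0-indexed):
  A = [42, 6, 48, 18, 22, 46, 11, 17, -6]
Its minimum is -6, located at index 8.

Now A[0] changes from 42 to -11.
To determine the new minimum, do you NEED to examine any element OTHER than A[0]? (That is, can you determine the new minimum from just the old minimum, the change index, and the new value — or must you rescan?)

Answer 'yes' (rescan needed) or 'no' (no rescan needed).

Answer: no

Derivation:
Old min = -6 at index 8
Change at index 0: 42 -> -11
Index 0 was NOT the min. New min = min(-6, -11). No rescan of other elements needed.
Needs rescan: no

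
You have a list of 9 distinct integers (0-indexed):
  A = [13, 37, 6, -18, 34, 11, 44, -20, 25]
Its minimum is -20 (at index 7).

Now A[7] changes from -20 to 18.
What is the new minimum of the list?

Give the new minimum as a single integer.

Answer: -18

Derivation:
Old min = -20 (at index 7)
Change: A[7] -20 -> 18
Changed element WAS the min. Need to check: is 18 still <= all others?
  Min of remaining elements: -18
  New min = min(18, -18) = -18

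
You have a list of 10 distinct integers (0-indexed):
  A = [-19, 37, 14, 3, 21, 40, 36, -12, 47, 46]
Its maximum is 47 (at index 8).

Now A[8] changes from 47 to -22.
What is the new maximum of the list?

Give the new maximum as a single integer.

Old max = 47 (at index 8)
Change: A[8] 47 -> -22
Changed element WAS the max -> may need rescan.
  Max of remaining elements: 46
  New max = max(-22, 46) = 46

Answer: 46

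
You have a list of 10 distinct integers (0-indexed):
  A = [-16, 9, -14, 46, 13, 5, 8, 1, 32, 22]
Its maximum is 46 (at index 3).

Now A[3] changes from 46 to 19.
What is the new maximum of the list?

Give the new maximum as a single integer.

Answer: 32

Derivation:
Old max = 46 (at index 3)
Change: A[3] 46 -> 19
Changed element WAS the max -> may need rescan.
  Max of remaining elements: 32
  New max = max(19, 32) = 32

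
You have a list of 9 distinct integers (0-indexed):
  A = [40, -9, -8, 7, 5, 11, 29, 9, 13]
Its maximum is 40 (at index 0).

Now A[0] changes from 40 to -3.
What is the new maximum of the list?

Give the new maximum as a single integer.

Answer: 29

Derivation:
Old max = 40 (at index 0)
Change: A[0] 40 -> -3
Changed element WAS the max -> may need rescan.
  Max of remaining elements: 29
  New max = max(-3, 29) = 29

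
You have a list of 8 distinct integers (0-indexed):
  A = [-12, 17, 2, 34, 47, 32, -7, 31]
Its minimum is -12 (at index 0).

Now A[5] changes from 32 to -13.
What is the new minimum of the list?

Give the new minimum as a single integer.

Old min = -12 (at index 0)
Change: A[5] 32 -> -13
Changed element was NOT the old min.
  New min = min(old_min, new_val) = min(-12, -13) = -13

Answer: -13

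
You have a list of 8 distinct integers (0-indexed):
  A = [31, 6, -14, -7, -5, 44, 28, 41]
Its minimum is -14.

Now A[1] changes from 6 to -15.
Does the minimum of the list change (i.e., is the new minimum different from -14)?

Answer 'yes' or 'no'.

Old min = -14
Change: A[1] 6 -> -15
Changed element was NOT the min; min changes only if -15 < -14.
New min = -15; changed? yes

Answer: yes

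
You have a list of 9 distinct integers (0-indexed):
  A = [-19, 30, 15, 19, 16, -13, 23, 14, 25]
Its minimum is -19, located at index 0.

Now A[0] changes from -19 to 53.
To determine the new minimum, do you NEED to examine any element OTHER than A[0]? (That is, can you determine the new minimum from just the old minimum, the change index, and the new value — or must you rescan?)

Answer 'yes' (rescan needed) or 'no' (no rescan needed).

Old min = -19 at index 0
Change at index 0: -19 -> 53
Index 0 WAS the min and new value 53 > old min -19. Must rescan other elements to find the new min.
Needs rescan: yes

Answer: yes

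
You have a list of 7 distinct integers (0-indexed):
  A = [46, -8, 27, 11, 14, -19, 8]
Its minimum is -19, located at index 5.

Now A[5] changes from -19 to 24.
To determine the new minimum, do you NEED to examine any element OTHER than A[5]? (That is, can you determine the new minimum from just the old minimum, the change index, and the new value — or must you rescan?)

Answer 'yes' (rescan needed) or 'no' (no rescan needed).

Answer: yes

Derivation:
Old min = -19 at index 5
Change at index 5: -19 -> 24
Index 5 WAS the min and new value 24 > old min -19. Must rescan other elements to find the new min.
Needs rescan: yes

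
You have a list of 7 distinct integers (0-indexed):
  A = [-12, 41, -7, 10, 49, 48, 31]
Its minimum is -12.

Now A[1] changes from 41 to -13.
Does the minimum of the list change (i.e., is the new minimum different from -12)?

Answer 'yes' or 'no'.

Old min = -12
Change: A[1] 41 -> -13
Changed element was NOT the min; min changes only if -13 < -12.
New min = -13; changed? yes

Answer: yes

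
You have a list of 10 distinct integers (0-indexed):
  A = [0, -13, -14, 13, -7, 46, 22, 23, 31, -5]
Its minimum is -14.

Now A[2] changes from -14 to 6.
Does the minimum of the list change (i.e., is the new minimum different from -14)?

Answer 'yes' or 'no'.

Answer: yes

Derivation:
Old min = -14
Change: A[2] -14 -> 6
Changed element was the min; new min must be rechecked.
New min = -13; changed? yes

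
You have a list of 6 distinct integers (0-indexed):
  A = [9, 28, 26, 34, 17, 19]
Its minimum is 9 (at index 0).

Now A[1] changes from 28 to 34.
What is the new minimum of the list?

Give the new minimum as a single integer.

Old min = 9 (at index 0)
Change: A[1] 28 -> 34
Changed element was NOT the old min.
  New min = min(old_min, new_val) = min(9, 34) = 9

Answer: 9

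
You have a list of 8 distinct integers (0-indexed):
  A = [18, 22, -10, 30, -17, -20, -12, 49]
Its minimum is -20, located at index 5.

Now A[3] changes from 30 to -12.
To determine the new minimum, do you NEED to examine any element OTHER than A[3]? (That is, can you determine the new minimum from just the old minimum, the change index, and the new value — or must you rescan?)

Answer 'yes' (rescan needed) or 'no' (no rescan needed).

Answer: no

Derivation:
Old min = -20 at index 5
Change at index 3: 30 -> -12
Index 3 was NOT the min. New min = min(-20, -12). No rescan of other elements needed.
Needs rescan: no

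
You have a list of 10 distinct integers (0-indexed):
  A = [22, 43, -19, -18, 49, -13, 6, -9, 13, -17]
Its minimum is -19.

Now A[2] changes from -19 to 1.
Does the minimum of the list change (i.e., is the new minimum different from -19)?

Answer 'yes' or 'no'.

Answer: yes

Derivation:
Old min = -19
Change: A[2] -19 -> 1
Changed element was the min; new min must be rechecked.
New min = -18; changed? yes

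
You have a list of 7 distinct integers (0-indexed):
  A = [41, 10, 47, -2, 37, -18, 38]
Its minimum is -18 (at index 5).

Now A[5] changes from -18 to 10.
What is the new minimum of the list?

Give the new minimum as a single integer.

Old min = -18 (at index 5)
Change: A[5] -18 -> 10
Changed element WAS the min. Need to check: is 10 still <= all others?
  Min of remaining elements: -2
  New min = min(10, -2) = -2

Answer: -2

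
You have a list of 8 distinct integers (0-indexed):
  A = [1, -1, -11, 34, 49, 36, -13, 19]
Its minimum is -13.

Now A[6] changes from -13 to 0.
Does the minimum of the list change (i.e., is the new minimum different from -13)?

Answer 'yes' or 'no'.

Old min = -13
Change: A[6] -13 -> 0
Changed element was the min; new min must be rechecked.
New min = -11; changed? yes

Answer: yes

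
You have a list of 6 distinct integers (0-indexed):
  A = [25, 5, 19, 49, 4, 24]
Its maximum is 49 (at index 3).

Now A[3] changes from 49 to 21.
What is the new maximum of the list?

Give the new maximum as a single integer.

Answer: 25

Derivation:
Old max = 49 (at index 3)
Change: A[3] 49 -> 21
Changed element WAS the max -> may need rescan.
  Max of remaining elements: 25
  New max = max(21, 25) = 25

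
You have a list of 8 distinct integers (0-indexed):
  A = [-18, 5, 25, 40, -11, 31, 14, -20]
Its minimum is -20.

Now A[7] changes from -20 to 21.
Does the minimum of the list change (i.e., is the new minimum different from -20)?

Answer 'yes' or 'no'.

Answer: yes

Derivation:
Old min = -20
Change: A[7] -20 -> 21
Changed element was the min; new min must be rechecked.
New min = -18; changed? yes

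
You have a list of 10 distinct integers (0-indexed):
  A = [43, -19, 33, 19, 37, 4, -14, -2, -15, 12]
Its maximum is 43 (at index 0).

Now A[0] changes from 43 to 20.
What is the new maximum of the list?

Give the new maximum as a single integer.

Old max = 43 (at index 0)
Change: A[0] 43 -> 20
Changed element WAS the max -> may need rescan.
  Max of remaining elements: 37
  New max = max(20, 37) = 37

Answer: 37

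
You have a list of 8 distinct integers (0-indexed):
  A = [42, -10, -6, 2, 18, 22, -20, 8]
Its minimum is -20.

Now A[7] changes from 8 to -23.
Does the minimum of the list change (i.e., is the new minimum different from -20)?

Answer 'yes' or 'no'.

Answer: yes

Derivation:
Old min = -20
Change: A[7] 8 -> -23
Changed element was NOT the min; min changes only if -23 < -20.
New min = -23; changed? yes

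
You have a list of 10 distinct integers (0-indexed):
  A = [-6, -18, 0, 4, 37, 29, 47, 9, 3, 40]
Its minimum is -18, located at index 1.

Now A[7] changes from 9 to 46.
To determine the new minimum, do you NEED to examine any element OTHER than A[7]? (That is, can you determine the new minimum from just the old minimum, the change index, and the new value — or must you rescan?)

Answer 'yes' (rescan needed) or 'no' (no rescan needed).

Old min = -18 at index 1
Change at index 7: 9 -> 46
Index 7 was NOT the min. New min = min(-18, 46). No rescan of other elements needed.
Needs rescan: no

Answer: no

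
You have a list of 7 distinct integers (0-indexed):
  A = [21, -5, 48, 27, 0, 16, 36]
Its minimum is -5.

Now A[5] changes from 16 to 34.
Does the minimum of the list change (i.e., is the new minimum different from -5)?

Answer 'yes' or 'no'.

Old min = -5
Change: A[5] 16 -> 34
Changed element was NOT the min; min changes only if 34 < -5.
New min = -5; changed? no

Answer: no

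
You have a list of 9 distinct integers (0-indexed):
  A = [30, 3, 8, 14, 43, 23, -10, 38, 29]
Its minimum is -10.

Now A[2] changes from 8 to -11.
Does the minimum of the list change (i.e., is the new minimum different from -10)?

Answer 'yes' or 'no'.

Old min = -10
Change: A[2] 8 -> -11
Changed element was NOT the min; min changes only if -11 < -10.
New min = -11; changed? yes

Answer: yes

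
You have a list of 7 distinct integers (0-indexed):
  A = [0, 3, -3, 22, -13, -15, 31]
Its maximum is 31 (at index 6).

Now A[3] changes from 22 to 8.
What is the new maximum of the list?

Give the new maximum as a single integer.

Answer: 31

Derivation:
Old max = 31 (at index 6)
Change: A[3] 22 -> 8
Changed element was NOT the old max.
  New max = max(old_max, new_val) = max(31, 8) = 31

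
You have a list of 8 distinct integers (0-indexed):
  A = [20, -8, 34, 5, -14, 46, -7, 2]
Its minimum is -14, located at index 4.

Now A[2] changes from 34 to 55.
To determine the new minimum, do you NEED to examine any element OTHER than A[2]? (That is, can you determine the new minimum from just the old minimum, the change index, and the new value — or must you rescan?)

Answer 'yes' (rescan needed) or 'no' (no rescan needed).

Answer: no

Derivation:
Old min = -14 at index 4
Change at index 2: 34 -> 55
Index 2 was NOT the min. New min = min(-14, 55). No rescan of other elements needed.
Needs rescan: no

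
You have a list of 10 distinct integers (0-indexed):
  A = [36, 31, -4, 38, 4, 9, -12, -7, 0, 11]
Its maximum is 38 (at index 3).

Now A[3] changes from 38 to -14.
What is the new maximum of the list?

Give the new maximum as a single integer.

Answer: 36

Derivation:
Old max = 38 (at index 3)
Change: A[3] 38 -> -14
Changed element WAS the max -> may need rescan.
  Max of remaining elements: 36
  New max = max(-14, 36) = 36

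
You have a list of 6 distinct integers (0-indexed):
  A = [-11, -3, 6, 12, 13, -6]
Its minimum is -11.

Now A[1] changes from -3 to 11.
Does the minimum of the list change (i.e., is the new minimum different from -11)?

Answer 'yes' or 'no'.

Old min = -11
Change: A[1] -3 -> 11
Changed element was NOT the min; min changes only if 11 < -11.
New min = -11; changed? no

Answer: no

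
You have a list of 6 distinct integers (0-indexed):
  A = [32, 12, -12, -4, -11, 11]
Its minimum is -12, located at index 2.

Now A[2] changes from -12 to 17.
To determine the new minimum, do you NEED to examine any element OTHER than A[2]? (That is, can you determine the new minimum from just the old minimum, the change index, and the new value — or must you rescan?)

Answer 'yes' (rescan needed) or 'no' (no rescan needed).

Answer: yes

Derivation:
Old min = -12 at index 2
Change at index 2: -12 -> 17
Index 2 WAS the min and new value 17 > old min -12. Must rescan other elements to find the new min.
Needs rescan: yes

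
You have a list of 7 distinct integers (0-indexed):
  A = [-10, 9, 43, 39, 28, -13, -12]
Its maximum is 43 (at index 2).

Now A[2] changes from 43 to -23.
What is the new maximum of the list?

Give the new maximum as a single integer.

Old max = 43 (at index 2)
Change: A[2] 43 -> -23
Changed element WAS the max -> may need rescan.
  Max of remaining elements: 39
  New max = max(-23, 39) = 39

Answer: 39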